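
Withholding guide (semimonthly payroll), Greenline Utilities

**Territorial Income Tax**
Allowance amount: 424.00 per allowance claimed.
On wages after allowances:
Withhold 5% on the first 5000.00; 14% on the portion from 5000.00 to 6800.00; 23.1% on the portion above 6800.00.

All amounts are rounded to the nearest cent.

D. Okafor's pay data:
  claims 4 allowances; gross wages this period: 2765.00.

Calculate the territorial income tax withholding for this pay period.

Territorial Income Tax: taxable = 2765.00 − 4×424.00 = 1069.00
  5% × 1069.00 = 53.45

53.45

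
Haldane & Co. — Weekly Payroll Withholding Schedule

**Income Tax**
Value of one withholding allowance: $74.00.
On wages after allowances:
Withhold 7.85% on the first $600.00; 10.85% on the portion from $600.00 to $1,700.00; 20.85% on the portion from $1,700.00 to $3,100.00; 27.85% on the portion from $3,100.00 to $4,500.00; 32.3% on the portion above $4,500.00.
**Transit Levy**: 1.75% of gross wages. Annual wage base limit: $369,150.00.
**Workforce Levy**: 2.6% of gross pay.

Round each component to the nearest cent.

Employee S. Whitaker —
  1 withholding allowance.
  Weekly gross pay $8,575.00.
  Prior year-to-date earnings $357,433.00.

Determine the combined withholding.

Income Tax: taxable = $8,575.00 − 1×$74.00 = $8,501.00
  $848.25 + 32.3% × ($8,501.00 − $4,500.00) = $848.25 + 32.3% × $4,001.00 = $2,140.57
Transit Levy: 1.75% × $8,575.00 = $150.06
Workforce Levy: 2.6% × $8,575.00 = $222.95
Total: $2,140.57 + $150.06 + $222.95 = $2,513.58

$2,513.58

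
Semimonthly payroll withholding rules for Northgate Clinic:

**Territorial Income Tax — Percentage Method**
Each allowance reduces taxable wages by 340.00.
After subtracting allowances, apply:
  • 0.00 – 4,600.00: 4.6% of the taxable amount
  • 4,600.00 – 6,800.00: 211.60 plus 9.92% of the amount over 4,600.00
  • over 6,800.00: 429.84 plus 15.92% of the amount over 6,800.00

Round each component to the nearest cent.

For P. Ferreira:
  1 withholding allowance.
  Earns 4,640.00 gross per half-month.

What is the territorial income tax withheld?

197.80

Territorial Income Tax: taxable = 4,640.00 − 1×340.00 = 4,300.00
  4.6% × 4,300.00 = 197.80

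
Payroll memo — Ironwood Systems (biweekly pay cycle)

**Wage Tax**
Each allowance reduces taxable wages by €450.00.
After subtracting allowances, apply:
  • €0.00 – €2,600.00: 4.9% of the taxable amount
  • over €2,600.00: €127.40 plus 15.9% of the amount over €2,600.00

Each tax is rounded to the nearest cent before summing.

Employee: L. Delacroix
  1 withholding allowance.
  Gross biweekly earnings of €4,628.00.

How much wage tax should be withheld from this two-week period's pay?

Wage Tax: taxable = €4,628.00 − 1×€450.00 = €4,178.00
  €127.40 + 15.9% × (€4,178.00 − €2,600.00) = €127.40 + 15.9% × €1,578.00 = €378.30

€378.30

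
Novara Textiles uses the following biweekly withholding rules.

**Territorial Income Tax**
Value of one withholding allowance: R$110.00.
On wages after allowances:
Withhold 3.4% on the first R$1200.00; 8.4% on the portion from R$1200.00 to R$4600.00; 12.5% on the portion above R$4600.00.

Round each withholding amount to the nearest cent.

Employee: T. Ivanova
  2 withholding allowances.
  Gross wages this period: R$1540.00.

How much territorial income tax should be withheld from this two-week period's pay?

R$50.88

Territorial Income Tax: taxable = R$1540.00 − 2×R$110.00 = R$1320.00
  R$40.80 + 8.4% × (R$1320.00 − R$1200.00) = R$40.80 + 8.4% × R$120.00 = R$50.88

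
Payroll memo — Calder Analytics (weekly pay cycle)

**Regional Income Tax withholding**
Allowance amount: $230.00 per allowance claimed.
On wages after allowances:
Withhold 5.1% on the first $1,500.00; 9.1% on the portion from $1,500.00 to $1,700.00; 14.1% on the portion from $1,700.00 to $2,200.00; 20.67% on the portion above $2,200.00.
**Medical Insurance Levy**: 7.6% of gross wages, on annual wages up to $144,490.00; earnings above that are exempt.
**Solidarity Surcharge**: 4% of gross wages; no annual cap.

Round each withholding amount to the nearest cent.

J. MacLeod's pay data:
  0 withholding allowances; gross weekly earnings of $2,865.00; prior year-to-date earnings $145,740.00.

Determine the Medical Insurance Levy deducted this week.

$0.00

Medical Insurance Levy: YTD $145,740.00 ≥ cap $144,490.00 → $0.00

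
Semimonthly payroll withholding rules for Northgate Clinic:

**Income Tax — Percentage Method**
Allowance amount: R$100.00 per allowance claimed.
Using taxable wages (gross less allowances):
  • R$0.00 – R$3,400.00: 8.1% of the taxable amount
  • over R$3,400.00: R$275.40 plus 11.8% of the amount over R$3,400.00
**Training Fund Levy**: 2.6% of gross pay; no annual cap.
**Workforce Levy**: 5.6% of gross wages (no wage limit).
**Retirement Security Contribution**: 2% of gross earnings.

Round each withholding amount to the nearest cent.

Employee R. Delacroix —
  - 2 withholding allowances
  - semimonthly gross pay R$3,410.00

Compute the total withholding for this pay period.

Income Tax: taxable = R$3,410.00 − 2×R$100.00 = R$3,210.00
  8.1% × R$3,210.00 = R$260.01
Training Fund Levy: 2.6% × R$3,410.00 = R$88.66
Workforce Levy: 5.6% × R$3,410.00 = R$190.96
Retirement Security Contribution: 2% × R$3,410.00 = R$68.20
Total: R$260.01 + R$88.66 + R$190.96 + R$68.20 = R$607.83

R$607.83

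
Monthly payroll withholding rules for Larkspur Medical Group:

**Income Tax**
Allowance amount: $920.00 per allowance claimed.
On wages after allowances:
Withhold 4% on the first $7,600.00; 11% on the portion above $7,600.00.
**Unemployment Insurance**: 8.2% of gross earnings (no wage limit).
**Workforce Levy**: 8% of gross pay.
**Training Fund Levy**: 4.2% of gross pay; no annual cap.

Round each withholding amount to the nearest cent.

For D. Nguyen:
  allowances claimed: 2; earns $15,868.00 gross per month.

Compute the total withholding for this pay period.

Income Tax: taxable = $15,868.00 − 2×$920.00 = $14,028.00
  $304.00 + 11% × ($14,028.00 − $7,600.00) = $304.00 + 11% × $6,428.00 = $1,011.08
Unemployment Insurance: 8.2% × $15,868.00 = $1,301.18
Workforce Levy: 8% × $15,868.00 = $1,269.44
Training Fund Levy: 4.2% × $15,868.00 = $666.46
Total: $1,011.08 + $1,301.18 + $1,269.44 + $666.46 = $4,248.16

$4,248.16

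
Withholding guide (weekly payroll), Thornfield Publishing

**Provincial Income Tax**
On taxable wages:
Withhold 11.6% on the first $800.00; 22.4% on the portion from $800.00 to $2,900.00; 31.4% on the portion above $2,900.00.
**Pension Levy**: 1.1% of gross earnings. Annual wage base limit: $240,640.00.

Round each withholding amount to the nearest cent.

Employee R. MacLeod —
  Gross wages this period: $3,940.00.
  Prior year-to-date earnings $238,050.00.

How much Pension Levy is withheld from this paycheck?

Pension Levy: cap $240,640.00 − YTD $238,050.00 = $2,590.00 subject; 1.1% × $2,590.00 = $28.49

$28.49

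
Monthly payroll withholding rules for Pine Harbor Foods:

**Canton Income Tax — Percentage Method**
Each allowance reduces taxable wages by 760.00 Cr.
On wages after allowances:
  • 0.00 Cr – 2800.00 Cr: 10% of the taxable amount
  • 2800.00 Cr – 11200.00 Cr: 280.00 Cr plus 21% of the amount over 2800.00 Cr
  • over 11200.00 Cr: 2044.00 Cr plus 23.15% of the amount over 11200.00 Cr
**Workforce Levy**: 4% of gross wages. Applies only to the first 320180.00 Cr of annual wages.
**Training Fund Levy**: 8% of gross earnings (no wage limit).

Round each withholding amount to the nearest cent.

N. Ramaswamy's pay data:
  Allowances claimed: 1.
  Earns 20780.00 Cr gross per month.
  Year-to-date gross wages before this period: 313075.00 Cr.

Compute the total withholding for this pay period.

6032.43 Cr

Canton Income Tax: taxable = 20780.00 Cr − 1×760.00 Cr = 20020.00 Cr
  2044.00 Cr + 23.15% × (20020.00 Cr − 11200.00 Cr) = 2044.00 Cr + 23.15% × 8820.00 Cr = 4085.83 Cr
Workforce Levy: cap 320180.00 Cr − YTD 313075.00 Cr = 7105.00 Cr subject; 4% × 7105.00 Cr = 284.20 Cr
Training Fund Levy: 8% × 20780.00 Cr = 1662.40 Cr
Total: 4085.83 Cr + 284.20 Cr + 1662.40 Cr = 6032.43 Cr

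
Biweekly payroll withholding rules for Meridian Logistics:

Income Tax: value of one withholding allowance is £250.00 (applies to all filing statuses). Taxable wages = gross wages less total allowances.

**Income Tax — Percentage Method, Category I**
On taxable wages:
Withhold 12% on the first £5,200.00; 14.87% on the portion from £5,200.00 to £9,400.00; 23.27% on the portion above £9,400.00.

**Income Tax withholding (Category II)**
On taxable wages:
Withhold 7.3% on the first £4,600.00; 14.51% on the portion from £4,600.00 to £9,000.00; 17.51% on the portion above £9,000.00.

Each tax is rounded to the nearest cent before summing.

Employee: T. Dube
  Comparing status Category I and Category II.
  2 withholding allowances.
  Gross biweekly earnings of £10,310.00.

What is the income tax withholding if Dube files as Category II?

Income Tax (Category II): taxable = £10,310.00 − 2×£250.00 = £9,810.00
  £974.24 + 17.51% × (£9,810.00 − £9,000.00) = £974.24 + 17.51% × £810.00 = £1,116.07

£1,116.07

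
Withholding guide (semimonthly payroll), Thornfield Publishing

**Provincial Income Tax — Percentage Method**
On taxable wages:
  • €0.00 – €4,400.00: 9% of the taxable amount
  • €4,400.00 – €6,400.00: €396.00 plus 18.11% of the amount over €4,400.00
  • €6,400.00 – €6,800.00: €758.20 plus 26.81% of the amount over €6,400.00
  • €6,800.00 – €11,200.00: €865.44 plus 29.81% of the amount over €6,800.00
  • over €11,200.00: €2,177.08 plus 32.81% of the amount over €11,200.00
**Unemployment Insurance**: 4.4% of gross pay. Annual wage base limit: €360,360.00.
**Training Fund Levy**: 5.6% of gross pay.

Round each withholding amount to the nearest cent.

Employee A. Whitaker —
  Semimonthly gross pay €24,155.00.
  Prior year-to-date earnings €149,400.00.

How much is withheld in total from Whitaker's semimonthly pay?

€8,843.12

Provincial Income Tax: taxable = €24,155.00
  €2,177.08 + 32.81% × (€24,155.00 − €11,200.00) = €2,177.08 + 32.81% × €12,955.00 = €6,427.62
Unemployment Insurance: 4.4% × €24,155.00 = €1,062.82
Training Fund Levy: 5.6% × €24,155.00 = €1,352.68
Total: €6,427.62 + €1,062.82 + €1,352.68 = €8,843.12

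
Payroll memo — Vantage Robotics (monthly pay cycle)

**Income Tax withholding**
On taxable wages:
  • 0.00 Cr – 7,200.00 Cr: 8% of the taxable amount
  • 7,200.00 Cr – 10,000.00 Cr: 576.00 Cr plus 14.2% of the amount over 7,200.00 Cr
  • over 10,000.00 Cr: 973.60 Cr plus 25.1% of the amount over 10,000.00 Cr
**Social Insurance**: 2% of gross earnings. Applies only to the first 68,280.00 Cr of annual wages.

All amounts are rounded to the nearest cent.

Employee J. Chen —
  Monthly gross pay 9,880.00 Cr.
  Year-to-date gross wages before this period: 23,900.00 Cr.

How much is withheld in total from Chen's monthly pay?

Income Tax: taxable = 9,880.00 Cr
  576.00 Cr + 14.2% × (9,880.00 Cr − 7,200.00 Cr) = 576.00 Cr + 14.2% × 2,680.00 Cr = 956.56 Cr
Social Insurance: 2% × 9,880.00 Cr = 197.60 Cr
Total: 956.56 Cr + 197.60 Cr = 1,154.16 Cr

1,154.16 Cr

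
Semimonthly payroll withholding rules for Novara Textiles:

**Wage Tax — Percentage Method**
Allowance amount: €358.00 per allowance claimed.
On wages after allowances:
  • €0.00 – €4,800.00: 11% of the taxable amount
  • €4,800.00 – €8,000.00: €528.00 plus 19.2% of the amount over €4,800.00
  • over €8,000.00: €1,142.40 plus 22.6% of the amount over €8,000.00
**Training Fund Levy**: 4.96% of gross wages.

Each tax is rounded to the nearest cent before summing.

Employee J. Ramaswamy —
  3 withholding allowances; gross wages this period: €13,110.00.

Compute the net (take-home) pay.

Wage Tax: taxable = €13,110.00 − 3×€358.00 = €12,036.00
  €1,142.40 + 22.6% × (€12,036.00 − €8,000.00) = €1,142.40 + 22.6% × €4,036.00 = €2,054.54
Training Fund Levy: 4.96% × €13,110.00 = €650.26
Total withheld: €2,054.54 + €650.26 = €2,704.80
Net pay: €13,110.00 − €2,704.80 = €10,405.20

€10,405.20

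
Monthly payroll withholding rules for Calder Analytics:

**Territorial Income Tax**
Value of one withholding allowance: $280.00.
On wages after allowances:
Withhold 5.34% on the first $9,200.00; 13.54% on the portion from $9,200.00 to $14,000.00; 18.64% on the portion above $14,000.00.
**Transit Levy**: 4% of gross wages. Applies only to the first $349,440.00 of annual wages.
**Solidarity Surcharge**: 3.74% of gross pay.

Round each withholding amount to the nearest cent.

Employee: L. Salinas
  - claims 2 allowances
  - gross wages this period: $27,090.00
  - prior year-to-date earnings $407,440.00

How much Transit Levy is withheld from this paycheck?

$0.00

Transit Levy: YTD $407,440.00 ≥ cap $349,440.00 → $0.00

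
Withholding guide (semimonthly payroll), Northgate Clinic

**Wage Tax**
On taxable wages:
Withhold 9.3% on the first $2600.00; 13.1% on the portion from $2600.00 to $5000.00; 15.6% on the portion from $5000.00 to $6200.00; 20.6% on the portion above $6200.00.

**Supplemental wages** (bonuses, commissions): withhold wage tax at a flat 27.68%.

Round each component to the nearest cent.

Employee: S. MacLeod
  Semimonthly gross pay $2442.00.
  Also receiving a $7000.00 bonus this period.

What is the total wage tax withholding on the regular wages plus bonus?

$2164.71

Wage Tax: taxable = $2442.00
  9.3% × $2442.00 = $227.11
Supplemental (27.68% flat on bonus): 27.68% × $7000.00 = $1937.60
Total wage tax: $227.11 + $1937.60 = $2164.71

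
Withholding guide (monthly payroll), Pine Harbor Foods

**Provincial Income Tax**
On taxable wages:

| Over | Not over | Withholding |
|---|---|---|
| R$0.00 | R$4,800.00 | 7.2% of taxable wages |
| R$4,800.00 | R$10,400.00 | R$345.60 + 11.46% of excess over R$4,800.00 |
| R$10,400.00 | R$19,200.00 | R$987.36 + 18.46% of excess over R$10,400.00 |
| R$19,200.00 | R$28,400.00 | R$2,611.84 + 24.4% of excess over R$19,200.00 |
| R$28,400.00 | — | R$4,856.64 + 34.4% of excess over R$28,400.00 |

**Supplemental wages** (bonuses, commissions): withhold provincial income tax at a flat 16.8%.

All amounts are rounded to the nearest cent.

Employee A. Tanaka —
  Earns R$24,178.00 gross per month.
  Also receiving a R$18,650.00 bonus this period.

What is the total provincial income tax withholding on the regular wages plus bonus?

R$6,959.67

Provincial Income Tax: taxable = R$24,178.00
  R$2,611.84 + 24.4% × (R$24,178.00 − R$19,200.00) = R$2,611.84 + 24.4% × R$4,978.00 = R$3,826.47
Supplemental (16.8% flat on bonus): 16.8% × R$18,650.00 = R$3,133.20
Total provincial income tax: R$3,826.47 + R$3,133.20 = R$6,959.67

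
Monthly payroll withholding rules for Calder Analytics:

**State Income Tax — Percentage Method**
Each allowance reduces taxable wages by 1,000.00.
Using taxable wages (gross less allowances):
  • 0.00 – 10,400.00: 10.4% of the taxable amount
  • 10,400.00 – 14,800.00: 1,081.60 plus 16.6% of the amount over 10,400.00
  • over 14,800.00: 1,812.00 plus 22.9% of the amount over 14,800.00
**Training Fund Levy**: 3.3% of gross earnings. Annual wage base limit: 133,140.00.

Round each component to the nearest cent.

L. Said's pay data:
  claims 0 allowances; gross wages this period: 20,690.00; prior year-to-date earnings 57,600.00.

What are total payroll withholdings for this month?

3,843.58

State Income Tax: taxable = 20,690.00
  1,812.00 + 22.9% × (20,690.00 − 14,800.00) = 1,812.00 + 22.9% × 5,890.00 = 3,160.81
Training Fund Levy: 3.3% × 20,690.00 = 682.77
Total: 3,160.81 + 682.77 = 3,843.58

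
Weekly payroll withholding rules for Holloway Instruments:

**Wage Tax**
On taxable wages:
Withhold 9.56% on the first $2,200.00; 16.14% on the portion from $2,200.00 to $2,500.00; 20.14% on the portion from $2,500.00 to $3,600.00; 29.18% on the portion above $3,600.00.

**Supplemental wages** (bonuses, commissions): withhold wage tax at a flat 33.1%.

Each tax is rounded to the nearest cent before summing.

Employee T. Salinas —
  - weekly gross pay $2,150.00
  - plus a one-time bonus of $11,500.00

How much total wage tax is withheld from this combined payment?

Wage Tax: taxable = $2,150.00
  9.56% × $2,150.00 = $205.54
Supplemental (33.1% flat on bonus): 33.1% × $11,500.00 = $3,806.50
Total wage tax: $205.54 + $3,806.50 = $4,012.04

$4,012.04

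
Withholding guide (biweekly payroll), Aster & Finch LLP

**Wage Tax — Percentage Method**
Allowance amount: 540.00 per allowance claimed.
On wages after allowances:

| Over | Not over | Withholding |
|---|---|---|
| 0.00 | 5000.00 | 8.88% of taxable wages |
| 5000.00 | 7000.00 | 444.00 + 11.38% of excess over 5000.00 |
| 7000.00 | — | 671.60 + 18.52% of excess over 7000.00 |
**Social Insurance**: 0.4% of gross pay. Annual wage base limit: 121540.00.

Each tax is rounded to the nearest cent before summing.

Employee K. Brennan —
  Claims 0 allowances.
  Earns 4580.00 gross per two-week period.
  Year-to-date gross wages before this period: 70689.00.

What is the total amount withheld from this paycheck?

Wage Tax: taxable = 4580.00
  8.88% × 4580.00 = 406.70
Social Insurance: 0.4% × 4580.00 = 18.32
Total: 406.70 + 18.32 = 425.02

425.02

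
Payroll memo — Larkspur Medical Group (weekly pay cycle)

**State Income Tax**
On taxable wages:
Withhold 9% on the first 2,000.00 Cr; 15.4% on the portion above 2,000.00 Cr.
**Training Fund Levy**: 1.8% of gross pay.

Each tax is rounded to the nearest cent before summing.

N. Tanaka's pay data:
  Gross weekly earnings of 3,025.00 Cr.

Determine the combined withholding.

392.30 Cr

State Income Tax: taxable = 3,025.00 Cr
  180.00 Cr + 15.4% × (3,025.00 Cr − 2,000.00 Cr) = 180.00 Cr + 15.4% × 1,025.00 Cr = 337.85 Cr
Training Fund Levy: 1.8% × 3,025.00 Cr = 54.45 Cr
Total: 337.85 Cr + 54.45 Cr = 392.30 Cr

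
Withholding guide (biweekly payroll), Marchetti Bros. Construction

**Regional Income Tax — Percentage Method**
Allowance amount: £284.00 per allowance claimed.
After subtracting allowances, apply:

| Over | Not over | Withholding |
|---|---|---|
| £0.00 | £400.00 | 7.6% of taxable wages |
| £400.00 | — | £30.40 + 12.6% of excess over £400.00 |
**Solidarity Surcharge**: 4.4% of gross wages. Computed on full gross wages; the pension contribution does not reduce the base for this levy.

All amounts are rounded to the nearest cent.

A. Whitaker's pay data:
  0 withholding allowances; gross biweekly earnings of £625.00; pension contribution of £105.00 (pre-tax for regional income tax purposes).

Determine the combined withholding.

£73.02

Regional Income Tax: taxable = £625.00 − £105.00 = £520.00
  £30.40 + 12.6% × (£520.00 − £400.00) = £30.40 + 12.6% × £120.00 = £45.52
Solidarity Surcharge: 4.4% × £625.00 = £27.50
Total: £45.52 + £27.50 = £73.02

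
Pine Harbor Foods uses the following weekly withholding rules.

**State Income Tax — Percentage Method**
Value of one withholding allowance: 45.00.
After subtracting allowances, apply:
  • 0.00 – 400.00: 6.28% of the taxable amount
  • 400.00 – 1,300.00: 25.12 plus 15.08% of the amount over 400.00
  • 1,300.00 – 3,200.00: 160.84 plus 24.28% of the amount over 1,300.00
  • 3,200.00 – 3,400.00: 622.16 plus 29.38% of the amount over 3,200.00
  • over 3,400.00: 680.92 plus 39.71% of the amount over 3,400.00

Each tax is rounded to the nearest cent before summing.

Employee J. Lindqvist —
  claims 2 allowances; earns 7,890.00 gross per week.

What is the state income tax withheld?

State Income Tax: taxable = 7,890.00 − 2×45.00 = 7,800.00
  680.92 + 39.71% × (7,800.00 − 3,400.00) = 680.92 + 39.71% × 4,400.00 = 2,428.16

2,428.16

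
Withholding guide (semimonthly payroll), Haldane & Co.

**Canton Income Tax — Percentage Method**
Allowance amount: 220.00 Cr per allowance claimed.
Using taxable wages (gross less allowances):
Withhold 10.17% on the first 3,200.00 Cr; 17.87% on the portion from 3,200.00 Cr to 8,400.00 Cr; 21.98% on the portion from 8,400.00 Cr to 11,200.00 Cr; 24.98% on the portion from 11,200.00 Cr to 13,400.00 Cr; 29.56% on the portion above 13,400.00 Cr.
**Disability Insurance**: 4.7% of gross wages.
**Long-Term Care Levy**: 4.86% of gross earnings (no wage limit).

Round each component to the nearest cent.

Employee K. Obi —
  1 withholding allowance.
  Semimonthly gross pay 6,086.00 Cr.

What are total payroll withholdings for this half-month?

Canton Income Tax: taxable = 6,086.00 Cr − 1×220.00 Cr = 5,866.00 Cr
  325.44 Cr + 17.87% × (5,866.00 Cr − 3,200.00 Cr) = 325.44 Cr + 17.87% × 2,666.00 Cr = 801.85 Cr
Disability Insurance: 4.7% × 6,086.00 Cr = 286.04 Cr
Long-Term Care Levy: 4.86% × 6,086.00 Cr = 295.78 Cr
Total: 801.85 Cr + 286.04 Cr + 295.78 Cr = 1,383.67 Cr

1,383.67 Cr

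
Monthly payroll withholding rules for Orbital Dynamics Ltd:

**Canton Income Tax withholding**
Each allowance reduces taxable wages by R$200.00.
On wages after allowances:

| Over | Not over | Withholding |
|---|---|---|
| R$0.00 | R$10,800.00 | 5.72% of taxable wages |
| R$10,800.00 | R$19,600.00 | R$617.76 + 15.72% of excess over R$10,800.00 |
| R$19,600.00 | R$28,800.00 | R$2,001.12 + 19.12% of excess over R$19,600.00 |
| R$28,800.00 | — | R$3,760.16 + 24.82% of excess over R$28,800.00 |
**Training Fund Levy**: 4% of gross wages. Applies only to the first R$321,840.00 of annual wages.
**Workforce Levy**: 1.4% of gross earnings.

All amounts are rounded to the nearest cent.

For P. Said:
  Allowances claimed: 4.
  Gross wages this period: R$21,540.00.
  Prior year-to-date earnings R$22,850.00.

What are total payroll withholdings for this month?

R$3,382.25

Canton Income Tax: taxable = R$21,540.00 − 4×R$200.00 = R$20,740.00
  R$2,001.12 + 19.12% × (R$20,740.00 − R$19,600.00) = R$2,001.12 + 19.12% × R$1,140.00 = R$2,219.09
Training Fund Levy: 4% × R$21,540.00 = R$861.60
Workforce Levy: 1.4% × R$21,540.00 = R$301.56
Total: R$2,219.09 + R$861.60 + R$301.56 = R$3,382.25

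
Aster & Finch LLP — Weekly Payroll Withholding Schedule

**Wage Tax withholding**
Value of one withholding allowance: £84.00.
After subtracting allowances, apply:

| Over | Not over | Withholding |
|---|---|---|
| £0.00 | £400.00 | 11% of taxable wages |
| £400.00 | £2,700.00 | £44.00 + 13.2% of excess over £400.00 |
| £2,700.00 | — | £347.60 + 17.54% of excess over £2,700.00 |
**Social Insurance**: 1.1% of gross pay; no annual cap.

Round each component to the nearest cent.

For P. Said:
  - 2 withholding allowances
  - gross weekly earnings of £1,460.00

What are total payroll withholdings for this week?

£177.80

Wage Tax: taxable = £1,460.00 − 2×£84.00 = £1,292.00
  £44.00 + 13.2% × (£1,292.00 − £400.00) = £44.00 + 13.2% × £892.00 = £161.74
Social Insurance: 1.1% × £1,460.00 = £16.06
Total: £161.74 + £16.06 = £177.80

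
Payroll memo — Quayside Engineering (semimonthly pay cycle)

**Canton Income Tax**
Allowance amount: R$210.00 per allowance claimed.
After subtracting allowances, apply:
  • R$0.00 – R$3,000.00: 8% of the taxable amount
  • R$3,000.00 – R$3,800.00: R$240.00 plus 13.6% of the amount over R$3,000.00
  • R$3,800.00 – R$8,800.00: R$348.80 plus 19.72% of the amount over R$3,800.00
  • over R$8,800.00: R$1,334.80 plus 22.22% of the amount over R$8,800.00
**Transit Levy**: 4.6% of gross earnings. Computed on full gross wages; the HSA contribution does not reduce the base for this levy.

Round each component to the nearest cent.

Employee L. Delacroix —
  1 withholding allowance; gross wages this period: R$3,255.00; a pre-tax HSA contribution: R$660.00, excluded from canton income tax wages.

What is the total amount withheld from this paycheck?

Canton Income Tax: taxable = R$3,255.00 − R$660.00 − 1×R$210.00 = R$2,385.00
  8% × R$2,385.00 = R$190.80
Transit Levy: 4.6% × R$3,255.00 = R$149.73
Total: R$190.80 + R$149.73 = R$340.53

R$340.53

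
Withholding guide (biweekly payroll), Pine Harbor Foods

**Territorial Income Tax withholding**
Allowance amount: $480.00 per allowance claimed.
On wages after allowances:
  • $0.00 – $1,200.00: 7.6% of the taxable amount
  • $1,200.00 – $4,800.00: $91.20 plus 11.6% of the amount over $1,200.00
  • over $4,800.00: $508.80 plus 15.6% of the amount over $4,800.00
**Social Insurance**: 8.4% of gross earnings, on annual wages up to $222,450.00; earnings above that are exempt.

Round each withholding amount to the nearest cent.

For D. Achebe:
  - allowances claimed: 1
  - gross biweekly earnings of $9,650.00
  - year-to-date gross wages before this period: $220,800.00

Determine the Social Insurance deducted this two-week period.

$138.60

Social Insurance: cap $222,450.00 − YTD $220,800.00 = $1,650.00 subject; 8.4% × $1,650.00 = $138.60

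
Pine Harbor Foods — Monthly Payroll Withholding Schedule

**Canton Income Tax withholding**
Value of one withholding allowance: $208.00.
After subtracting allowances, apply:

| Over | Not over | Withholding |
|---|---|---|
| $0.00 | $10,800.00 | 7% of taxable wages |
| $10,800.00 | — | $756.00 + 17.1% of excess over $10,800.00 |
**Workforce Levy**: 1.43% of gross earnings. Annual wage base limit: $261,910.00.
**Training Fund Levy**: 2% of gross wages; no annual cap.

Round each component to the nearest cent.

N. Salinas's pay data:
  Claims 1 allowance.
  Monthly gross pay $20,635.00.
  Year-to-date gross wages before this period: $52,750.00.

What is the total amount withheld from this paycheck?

$3,110.00

Canton Income Tax: taxable = $20,635.00 − 1×$208.00 = $20,427.00
  $756.00 + 17.1% × ($20,427.00 − $10,800.00) = $756.00 + 17.1% × $9,627.00 = $2,402.22
Workforce Levy: 1.43% × $20,635.00 = $295.08
Training Fund Levy: 2% × $20,635.00 = $412.70
Total: $2,402.22 + $295.08 + $412.70 = $3,110.00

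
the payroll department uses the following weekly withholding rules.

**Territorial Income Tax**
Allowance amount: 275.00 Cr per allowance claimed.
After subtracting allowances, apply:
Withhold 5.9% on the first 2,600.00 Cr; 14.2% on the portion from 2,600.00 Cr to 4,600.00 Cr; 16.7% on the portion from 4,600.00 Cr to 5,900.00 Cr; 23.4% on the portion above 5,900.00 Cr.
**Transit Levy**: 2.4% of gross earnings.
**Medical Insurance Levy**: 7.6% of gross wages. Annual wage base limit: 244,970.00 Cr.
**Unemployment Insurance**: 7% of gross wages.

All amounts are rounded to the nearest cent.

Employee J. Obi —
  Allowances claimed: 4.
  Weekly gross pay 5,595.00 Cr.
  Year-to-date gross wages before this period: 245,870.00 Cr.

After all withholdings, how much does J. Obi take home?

Territorial Income Tax: taxable = 5,595.00 Cr − 4×275.00 Cr = 4,495.00 Cr
  153.40 Cr + 14.2% × (4,495.00 Cr − 2,600.00 Cr) = 153.40 Cr + 14.2% × 1,895.00 Cr = 422.49 Cr
Transit Levy: 2.4% × 5,595.00 Cr = 134.28 Cr
Medical Insurance Levy: YTD 245,870.00 Cr ≥ cap 244,970.00 Cr → 0.00 Cr
Unemployment Insurance: 7% × 5,595.00 Cr = 391.65 Cr
Total withheld: 422.49 Cr + 134.28 Cr + 0.00 Cr + 391.65 Cr = 948.42 Cr
Net pay: 5,595.00 Cr − 948.42 Cr = 4,646.58 Cr

4,646.58 Cr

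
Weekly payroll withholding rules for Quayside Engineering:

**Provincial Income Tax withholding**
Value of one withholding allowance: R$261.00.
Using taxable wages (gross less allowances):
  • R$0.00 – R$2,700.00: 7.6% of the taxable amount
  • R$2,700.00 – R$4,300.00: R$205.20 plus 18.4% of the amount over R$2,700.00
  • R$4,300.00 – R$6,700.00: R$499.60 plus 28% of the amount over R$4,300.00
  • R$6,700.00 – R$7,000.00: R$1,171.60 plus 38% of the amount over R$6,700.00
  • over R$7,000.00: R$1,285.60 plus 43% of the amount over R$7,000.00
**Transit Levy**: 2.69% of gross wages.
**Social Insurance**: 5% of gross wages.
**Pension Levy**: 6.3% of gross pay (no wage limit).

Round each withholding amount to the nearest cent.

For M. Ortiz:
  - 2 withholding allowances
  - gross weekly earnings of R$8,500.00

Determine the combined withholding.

R$2,895.29

Provincial Income Tax: taxable = R$8,500.00 − 2×R$261.00 = R$7,978.00
  R$1,285.60 + 43% × (R$7,978.00 − R$7,000.00) = R$1,285.60 + 43% × R$978.00 = R$1,706.14
Transit Levy: 2.69% × R$8,500.00 = R$228.65
Social Insurance: 5% × R$8,500.00 = R$425.00
Pension Levy: 6.3% × R$8,500.00 = R$535.50
Total: R$1,706.14 + R$228.65 + R$425.00 + R$535.50 = R$2,895.29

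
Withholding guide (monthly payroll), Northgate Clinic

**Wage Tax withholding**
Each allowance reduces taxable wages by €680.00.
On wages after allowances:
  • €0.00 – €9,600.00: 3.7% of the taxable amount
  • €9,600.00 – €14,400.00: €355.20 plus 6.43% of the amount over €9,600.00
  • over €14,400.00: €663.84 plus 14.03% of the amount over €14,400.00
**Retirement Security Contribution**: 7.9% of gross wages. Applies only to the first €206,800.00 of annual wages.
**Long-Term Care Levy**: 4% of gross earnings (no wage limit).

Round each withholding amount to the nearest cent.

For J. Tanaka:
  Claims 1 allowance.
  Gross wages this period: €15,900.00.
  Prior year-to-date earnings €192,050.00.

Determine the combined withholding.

Wage Tax: taxable = €15,900.00 − 1×€680.00 = €15,220.00
  €663.84 + 14.03% × (€15,220.00 − €14,400.00) = €663.84 + 14.03% × €820.00 = €778.89
Retirement Security Contribution: cap €206,800.00 − YTD €192,050.00 = €14,750.00 subject; 7.9% × €14,750.00 = €1,165.25
Long-Term Care Levy: 4% × €15,900.00 = €636.00
Total: €778.89 + €1,165.25 + €636.00 = €2,580.14

€2,580.14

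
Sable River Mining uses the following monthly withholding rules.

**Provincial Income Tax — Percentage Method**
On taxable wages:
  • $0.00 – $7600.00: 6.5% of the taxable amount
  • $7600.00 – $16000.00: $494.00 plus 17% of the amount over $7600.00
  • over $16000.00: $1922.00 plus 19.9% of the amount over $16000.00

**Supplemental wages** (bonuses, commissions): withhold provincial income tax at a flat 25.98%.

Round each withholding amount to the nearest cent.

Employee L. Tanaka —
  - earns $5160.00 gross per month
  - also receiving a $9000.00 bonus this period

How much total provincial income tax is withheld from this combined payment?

$2673.60

Provincial Income Tax: taxable = $5160.00
  6.5% × $5160.00 = $335.40
Supplemental (25.98% flat on bonus): 25.98% × $9000.00 = $2338.20
Total provincial income tax: $335.40 + $2338.20 = $2673.60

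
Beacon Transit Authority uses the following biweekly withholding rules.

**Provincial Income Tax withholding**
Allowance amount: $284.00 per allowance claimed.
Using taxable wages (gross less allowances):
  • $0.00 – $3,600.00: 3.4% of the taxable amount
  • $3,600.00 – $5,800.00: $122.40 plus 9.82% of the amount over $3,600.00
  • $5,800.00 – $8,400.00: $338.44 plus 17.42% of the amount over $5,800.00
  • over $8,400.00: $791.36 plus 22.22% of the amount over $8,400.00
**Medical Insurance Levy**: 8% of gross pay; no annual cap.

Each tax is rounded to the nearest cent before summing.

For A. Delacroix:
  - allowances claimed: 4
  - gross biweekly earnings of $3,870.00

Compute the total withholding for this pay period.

Provincial Income Tax: taxable = $3,870.00 − 4×$284.00 = $2,734.00
  3.4% × $2,734.00 = $92.96
Medical Insurance Levy: 8% × $3,870.00 = $309.60
Total: $92.96 + $309.60 = $402.56

$402.56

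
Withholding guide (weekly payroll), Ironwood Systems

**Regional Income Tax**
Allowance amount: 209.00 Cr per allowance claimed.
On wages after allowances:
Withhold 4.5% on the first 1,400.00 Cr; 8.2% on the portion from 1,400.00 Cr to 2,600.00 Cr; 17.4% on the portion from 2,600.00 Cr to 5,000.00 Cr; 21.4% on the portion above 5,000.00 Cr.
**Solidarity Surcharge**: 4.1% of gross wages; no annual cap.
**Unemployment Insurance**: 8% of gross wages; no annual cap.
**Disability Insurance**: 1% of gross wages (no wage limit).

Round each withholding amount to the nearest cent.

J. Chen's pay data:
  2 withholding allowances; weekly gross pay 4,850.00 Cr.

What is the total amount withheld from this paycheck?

Regional Income Tax: taxable = 4,850.00 Cr − 2×209.00 Cr = 4,432.00 Cr
  161.40 Cr + 17.4% × (4,432.00 Cr − 2,600.00 Cr) = 161.40 Cr + 17.4% × 1,832.00 Cr = 480.17 Cr
Solidarity Surcharge: 4.1% × 4,850.00 Cr = 198.85 Cr
Unemployment Insurance: 8% × 4,850.00 Cr = 388.00 Cr
Disability Insurance: 1% × 4,850.00 Cr = 48.50 Cr
Total: 480.17 Cr + 198.85 Cr + 388.00 Cr + 48.50 Cr = 1,115.52 Cr

1,115.52 Cr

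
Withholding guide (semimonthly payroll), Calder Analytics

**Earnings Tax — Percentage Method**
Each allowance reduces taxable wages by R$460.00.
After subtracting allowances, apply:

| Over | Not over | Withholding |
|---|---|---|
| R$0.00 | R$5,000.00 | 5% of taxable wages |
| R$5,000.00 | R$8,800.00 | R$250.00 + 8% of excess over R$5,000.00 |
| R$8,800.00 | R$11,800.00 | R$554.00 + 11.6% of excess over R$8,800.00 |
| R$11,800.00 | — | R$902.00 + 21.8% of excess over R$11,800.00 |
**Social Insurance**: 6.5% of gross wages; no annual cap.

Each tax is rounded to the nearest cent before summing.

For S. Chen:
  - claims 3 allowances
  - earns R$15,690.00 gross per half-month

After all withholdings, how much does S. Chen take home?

Earnings Tax: taxable = R$15,690.00 − 3×R$460.00 = R$14,310.00
  R$902.00 + 21.8% × (R$14,310.00 − R$11,800.00) = R$902.00 + 21.8% × R$2,510.00 = R$1,449.18
Social Insurance: 6.5% × R$15,690.00 = R$1,019.85
Total withheld: R$1,449.18 + R$1,019.85 = R$2,469.03
Net pay: R$15,690.00 − R$2,469.03 = R$13,220.97

R$13,220.97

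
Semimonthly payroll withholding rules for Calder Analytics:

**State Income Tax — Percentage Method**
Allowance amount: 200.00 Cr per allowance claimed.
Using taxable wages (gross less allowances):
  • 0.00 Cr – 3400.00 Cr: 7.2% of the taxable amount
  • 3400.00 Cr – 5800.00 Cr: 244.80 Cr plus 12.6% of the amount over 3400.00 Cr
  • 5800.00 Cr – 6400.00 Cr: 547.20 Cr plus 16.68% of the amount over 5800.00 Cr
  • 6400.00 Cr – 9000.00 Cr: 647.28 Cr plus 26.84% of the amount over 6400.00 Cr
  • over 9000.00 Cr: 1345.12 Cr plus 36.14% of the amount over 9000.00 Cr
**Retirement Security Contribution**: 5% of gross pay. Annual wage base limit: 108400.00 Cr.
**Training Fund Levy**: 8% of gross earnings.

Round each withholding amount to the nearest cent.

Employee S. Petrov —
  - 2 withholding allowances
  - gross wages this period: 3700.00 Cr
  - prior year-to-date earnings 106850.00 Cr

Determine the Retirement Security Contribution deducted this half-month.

77.50 Cr

Retirement Security Contribution: cap 108400.00 Cr − YTD 106850.00 Cr = 1550.00 Cr subject; 5% × 1550.00 Cr = 77.50 Cr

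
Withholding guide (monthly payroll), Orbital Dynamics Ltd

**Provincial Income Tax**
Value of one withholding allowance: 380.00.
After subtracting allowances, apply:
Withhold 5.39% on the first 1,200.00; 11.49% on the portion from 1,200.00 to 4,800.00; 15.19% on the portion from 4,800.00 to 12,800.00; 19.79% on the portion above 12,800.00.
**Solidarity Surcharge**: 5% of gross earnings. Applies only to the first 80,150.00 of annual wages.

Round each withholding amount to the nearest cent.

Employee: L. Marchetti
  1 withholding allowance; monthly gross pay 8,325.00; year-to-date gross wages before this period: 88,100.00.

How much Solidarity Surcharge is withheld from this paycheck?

Solidarity Surcharge: YTD 88,100.00 ≥ cap 80,150.00 → 0.00

0.00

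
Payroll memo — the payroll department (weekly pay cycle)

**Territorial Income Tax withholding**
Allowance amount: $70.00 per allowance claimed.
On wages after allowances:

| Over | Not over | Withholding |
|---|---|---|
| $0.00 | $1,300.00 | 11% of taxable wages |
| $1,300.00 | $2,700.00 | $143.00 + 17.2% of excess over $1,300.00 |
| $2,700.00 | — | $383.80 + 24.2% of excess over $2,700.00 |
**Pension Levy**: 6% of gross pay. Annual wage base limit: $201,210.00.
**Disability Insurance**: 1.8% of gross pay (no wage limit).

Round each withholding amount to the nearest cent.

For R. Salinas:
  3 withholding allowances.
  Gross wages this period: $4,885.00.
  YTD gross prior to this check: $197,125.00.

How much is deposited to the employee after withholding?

Territorial Income Tax: taxable = $4,885.00 − 3×$70.00 = $4,675.00
  $383.80 + 24.2% × ($4,675.00 − $2,700.00) = $383.80 + 24.2% × $1,975.00 = $861.75
Pension Levy: cap $201,210.00 − YTD $197,125.00 = $4,085.00 subject; 6% × $4,085.00 = $245.10
Disability Insurance: 1.8% × $4,885.00 = $87.93
Total withheld: $861.75 + $245.10 + $87.93 = $1,194.78
Net pay: $4,885.00 − $1,194.78 = $3,690.22

$3,690.22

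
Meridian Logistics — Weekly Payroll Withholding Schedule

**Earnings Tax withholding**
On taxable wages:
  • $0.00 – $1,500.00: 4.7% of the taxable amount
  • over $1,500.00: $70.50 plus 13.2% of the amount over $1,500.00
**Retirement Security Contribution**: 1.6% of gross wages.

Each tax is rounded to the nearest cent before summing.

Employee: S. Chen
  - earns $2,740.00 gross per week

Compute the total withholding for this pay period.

Earnings Tax: taxable = $2,740.00
  $70.50 + 13.2% × ($2,740.00 − $1,500.00) = $70.50 + 13.2% × $1,240.00 = $234.18
Retirement Security Contribution: 1.6% × $2,740.00 = $43.84
Total: $234.18 + $43.84 = $278.02

$278.02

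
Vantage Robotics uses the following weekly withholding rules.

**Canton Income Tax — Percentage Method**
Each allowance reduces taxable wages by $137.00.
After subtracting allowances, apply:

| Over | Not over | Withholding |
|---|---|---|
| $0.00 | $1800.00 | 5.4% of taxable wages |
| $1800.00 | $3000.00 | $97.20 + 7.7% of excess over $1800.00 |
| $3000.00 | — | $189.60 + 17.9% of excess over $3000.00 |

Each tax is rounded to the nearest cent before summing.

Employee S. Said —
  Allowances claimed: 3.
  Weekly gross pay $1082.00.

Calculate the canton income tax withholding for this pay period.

$36.23

Canton Income Tax: taxable = $1082.00 − 3×$137.00 = $671.00
  5.4% × $671.00 = $36.23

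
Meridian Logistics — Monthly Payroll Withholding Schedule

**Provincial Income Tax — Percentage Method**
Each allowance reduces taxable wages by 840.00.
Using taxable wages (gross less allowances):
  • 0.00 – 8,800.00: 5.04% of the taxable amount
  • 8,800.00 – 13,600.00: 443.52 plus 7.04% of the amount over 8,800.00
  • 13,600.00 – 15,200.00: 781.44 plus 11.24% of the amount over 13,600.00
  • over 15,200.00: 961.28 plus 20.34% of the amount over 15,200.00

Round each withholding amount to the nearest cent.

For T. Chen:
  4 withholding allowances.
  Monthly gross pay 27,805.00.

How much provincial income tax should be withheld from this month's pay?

Provincial Income Tax: taxable = 27,805.00 − 4×840.00 = 24,445.00
  961.28 + 20.34% × (24,445.00 − 15,200.00) = 961.28 + 20.34% × 9,245.00 = 2,841.71

2,841.71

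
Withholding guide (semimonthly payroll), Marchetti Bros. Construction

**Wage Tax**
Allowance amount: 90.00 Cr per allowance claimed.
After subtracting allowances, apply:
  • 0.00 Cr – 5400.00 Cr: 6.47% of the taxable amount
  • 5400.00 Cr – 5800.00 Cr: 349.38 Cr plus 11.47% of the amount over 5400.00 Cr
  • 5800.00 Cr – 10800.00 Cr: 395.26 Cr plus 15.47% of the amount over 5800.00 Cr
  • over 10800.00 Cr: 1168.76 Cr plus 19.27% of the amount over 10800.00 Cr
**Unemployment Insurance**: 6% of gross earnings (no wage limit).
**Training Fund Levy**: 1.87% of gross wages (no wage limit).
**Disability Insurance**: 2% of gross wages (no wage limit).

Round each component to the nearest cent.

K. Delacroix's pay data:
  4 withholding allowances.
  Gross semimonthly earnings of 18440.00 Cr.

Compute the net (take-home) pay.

14048.35 Cr

Wage Tax: taxable = 18440.00 Cr − 4×90.00 Cr = 18080.00 Cr
  1168.76 Cr + 19.27% × (18080.00 Cr − 10800.00 Cr) = 1168.76 Cr + 19.27% × 7280.00 Cr = 2571.62 Cr
Unemployment Insurance: 6% × 18440.00 Cr = 1106.40 Cr
Training Fund Levy: 1.87% × 18440.00 Cr = 344.83 Cr
Disability Insurance: 2% × 18440.00 Cr = 368.80 Cr
Total withheld: 2571.62 Cr + 1106.40 Cr + 344.83 Cr + 368.80 Cr = 4391.65 Cr
Net pay: 18440.00 Cr − 4391.65 Cr = 14048.35 Cr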